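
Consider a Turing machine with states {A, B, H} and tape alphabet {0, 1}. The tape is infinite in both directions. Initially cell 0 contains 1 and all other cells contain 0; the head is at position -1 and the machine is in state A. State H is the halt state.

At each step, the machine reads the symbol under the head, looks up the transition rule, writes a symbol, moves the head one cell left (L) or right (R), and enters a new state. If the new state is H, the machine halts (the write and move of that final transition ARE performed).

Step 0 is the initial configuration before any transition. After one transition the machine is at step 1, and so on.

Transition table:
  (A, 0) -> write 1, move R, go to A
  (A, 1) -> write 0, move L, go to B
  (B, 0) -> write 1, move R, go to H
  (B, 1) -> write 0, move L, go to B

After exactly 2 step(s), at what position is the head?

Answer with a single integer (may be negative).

Step 1: in state A at pos -1, read 0 -> (A,0)->write 1,move R,goto A. Now: state=A, head=0, tape[-2..1]=0110 (head:   ^)
Step 2: in state A at pos 0, read 1 -> (A,1)->write 0,move L,goto B. Now: state=B, head=-1, tape[-2..1]=0100 (head:  ^)

Answer: -1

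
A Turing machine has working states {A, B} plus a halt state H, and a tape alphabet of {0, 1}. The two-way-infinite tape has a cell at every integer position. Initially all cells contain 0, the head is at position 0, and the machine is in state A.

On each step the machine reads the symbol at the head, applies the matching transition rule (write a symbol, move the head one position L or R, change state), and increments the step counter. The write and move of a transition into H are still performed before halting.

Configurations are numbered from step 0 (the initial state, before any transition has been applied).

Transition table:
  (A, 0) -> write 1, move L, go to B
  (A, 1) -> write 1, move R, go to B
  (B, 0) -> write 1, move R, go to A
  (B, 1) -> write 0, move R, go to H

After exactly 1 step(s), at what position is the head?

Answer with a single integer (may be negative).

Answer: -1

Derivation:
Step 1: in state A at pos 0, read 0 -> (A,0)->write 1,move L,goto B. Now: state=B, head=-1, tape[-2..1]=0010 (head:  ^)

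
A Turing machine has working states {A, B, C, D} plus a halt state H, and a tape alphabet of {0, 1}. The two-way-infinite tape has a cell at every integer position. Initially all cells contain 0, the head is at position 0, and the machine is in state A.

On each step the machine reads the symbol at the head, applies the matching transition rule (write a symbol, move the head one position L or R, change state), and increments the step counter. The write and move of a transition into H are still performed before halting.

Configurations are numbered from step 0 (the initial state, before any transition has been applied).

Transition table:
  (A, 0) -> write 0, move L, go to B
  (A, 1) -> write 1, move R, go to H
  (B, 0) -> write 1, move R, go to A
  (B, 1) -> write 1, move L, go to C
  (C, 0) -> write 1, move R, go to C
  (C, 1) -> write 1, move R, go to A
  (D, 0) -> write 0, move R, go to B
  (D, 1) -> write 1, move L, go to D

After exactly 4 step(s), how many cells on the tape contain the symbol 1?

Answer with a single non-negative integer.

Step 1: in state A at pos 0, read 0 -> (A,0)->write 0,move L,goto B. Now: state=B, head=-1, tape[-2..1]=0000 (head:  ^)
Step 2: in state B at pos -1, read 0 -> (B,0)->write 1,move R,goto A. Now: state=A, head=0, tape[-2..1]=0100 (head:   ^)
Step 3: in state A at pos 0, read 0 -> (A,0)->write 0,move L,goto B. Now: state=B, head=-1, tape[-2..1]=0100 (head:  ^)
Step 4: in state B at pos -1, read 1 -> (B,1)->write 1,move L,goto C. Now: state=C, head=-2, tape[-3..1]=00100 (head:  ^)
Cells containing 1 after step 4: {-1} -> 1 cell(s)

Answer: 1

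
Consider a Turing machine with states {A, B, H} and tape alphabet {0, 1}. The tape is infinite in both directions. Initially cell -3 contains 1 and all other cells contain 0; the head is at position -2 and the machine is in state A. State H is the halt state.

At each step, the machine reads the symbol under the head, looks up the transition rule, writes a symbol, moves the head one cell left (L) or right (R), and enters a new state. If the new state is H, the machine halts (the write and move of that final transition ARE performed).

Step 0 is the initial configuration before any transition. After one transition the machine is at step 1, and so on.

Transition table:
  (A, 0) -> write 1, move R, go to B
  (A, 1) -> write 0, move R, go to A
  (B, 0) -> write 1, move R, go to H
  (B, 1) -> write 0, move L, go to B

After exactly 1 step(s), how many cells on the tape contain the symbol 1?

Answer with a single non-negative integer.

Step 1: in state A at pos -2, read 0 -> (A,0)->write 1,move R,goto B. Now: state=B, head=-1, tape[-4..0]=01100 (head:    ^)
Cells containing 1 after step 1: {-3, -2} -> 2 cell(s)

Answer: 2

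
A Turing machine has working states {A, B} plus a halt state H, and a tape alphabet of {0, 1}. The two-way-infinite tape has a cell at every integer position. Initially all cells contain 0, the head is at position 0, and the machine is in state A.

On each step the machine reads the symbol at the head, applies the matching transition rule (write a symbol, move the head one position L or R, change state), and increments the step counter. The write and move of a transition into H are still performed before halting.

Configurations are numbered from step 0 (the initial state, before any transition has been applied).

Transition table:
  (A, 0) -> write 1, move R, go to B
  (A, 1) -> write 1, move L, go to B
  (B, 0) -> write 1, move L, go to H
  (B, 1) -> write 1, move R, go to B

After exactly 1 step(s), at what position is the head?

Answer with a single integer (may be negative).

Answer: 1

Derivation:
Step 1: in state A at pos 0, read 0 -> (A,0)->write 1,move R,goto B. Now: state=B, head=1, tape[-1..2]=0100 (head:   ^)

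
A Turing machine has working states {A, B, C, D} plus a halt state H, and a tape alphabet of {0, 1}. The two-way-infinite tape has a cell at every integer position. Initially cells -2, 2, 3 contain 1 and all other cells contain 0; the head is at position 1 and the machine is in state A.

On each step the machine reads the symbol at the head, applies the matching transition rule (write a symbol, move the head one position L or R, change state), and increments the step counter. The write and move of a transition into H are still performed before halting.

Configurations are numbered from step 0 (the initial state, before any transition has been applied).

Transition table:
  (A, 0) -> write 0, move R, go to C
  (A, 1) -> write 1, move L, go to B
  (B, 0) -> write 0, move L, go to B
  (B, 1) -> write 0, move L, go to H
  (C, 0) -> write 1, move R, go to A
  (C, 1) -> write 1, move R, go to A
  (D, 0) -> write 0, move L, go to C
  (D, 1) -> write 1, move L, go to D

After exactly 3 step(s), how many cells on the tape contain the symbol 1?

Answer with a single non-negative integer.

Step 1: in state A at pos 1, read 0 -> (A,0)->write 0,move R,goto C. Now: state=C, head=2, tape[-3..4]=01000110 (head:      ^)
Step 2: in state C at pos 2, read 1 -> (C,1)->write 1,move R,goto A. Now: state=A, head=3, tape[-3..4]=01000110 (head:       ^)
Step 3: in state A at pos 3, read 1 -> (A,1)->write 1,move L,goto B. Now: state=B, head=2, tape[-3..4]=01000110 (head:      ^)
Cells containing 1 after step 3: {-2, 2, 3} -> 3 cell(s)

Answer: 3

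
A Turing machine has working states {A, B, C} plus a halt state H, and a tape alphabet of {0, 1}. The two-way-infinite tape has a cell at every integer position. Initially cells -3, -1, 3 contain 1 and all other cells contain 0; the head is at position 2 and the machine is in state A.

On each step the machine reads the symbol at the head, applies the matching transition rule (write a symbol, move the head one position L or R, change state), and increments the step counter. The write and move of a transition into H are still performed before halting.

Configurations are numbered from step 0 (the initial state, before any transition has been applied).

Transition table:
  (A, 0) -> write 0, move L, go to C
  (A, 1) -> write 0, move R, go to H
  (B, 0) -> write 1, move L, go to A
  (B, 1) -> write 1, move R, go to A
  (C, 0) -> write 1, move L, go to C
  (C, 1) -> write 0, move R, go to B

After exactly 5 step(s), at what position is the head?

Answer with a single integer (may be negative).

Answer: 1

Derivation:
Step 1: in state A at pos 2, read 0 -> (A,0)->write 0,move L,goto C. Now: state=C, head=1, tape[-4..4]=010100010 (head:      ^)
Step 2: in state C at pos 1, read 0 -> (C,0)->write 1,move L,goto C. Now: state=C, head=0, tape[-4..4]=010101010 (head:     ^)
Step 3: in state C at pos 0, read 0 -> (C,0)->write 1,move L,goto C. Now: state=C, head=-1, tape[-4..4]=010111010 (head:    ^)
Step 4: in state C at pos -1, read 1 -> (C,1)->write 0,move R,goto B. Now: state=B, head=0, tape[-4..4]=010011010 (head:     ^)
Step 5: in state B at pos 0, read 1 -> (B,1)->write 1,move R,goto A. Now: state=A, head=1, tape[-4..4]=010011010 (head:      ^)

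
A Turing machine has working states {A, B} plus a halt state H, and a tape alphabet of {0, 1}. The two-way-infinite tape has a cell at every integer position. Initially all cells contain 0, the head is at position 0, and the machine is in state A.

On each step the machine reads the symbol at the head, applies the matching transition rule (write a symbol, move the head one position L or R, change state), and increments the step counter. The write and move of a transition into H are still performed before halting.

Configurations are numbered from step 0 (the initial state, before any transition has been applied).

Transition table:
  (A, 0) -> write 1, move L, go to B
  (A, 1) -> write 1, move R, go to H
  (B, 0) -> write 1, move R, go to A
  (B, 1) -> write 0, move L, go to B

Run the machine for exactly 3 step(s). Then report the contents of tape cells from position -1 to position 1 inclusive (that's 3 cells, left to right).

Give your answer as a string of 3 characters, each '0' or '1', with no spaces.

Answer: 110

Derivation:
Step 1: in state A at pos 0, read 0 -> (A,0)->write 1,move L,goto B. Now: state=B, head=-1, tape[-2..1]=0010 (head:  ^)
Step 2: in state B at pos -1, read 0 -> (B,0)->write 1,move R,goto A. Now: state=A, head=0, tape[-2..1]=0110 (head:   ^)
Step 3: in state A at pos 0, read 1 -> (A,1)->write 1,move R,goto H. Now: state=H, head=1, tape[-2..2]=01100 (head:    ^)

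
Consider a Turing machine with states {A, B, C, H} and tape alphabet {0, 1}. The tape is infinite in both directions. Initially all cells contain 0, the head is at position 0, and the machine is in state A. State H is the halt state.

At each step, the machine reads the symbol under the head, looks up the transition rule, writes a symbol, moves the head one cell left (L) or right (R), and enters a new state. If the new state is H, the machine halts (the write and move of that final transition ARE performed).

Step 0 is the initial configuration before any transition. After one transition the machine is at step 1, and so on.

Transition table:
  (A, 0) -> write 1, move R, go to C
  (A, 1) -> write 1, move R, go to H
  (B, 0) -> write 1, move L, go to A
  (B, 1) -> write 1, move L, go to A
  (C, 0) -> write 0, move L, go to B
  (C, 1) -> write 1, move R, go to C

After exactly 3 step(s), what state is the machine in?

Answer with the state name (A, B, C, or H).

Answer: A

Derivation:
Step 1: in state A at pos 0, read 0 -> (A,0)->write 1,move R,goto C. Now: state=C, head=1, tape[-1..2]=0100 (head:   ^)
Step 2: in state C at pos 1, read 0 -> (C,0)->write 0,move L,goto B. Now: state=B, head=0, tape[-1..2]=0100 (head:  ^)
Step 3: in state B at pos 0, read 1 -> (B,1)->write 1,move L,goto A. Now: state=A, head=-1, tape[-2..2]=00100 (head:  ^)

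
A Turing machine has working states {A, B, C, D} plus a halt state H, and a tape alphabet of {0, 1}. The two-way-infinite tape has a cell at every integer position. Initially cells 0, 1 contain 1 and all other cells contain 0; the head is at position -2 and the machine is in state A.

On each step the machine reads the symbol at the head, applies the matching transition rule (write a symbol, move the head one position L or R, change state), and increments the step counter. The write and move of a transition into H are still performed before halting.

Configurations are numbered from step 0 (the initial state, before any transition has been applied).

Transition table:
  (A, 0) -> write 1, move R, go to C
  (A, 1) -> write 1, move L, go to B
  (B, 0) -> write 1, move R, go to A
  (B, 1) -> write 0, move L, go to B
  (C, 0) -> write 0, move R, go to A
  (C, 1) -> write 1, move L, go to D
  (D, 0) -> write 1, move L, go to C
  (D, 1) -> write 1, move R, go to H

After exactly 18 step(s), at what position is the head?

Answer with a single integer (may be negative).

Answer: -2

Derivation:
Step 1: in state A at pos -2, read 0 -> (A,0)->write 1,move R,goto C. Now: state=C, head=-1, tape[-3..2]=010110 (head:   ^)
Step 2: in state C at pos -1, read 0 -> (C,0)->write 0,move R,goto A. Now: state=A, head=0, tape[-3..2]=010110 (head:    ^)
Step 3: in state A at pos 0, read 1 -> (A,1)->write 1,move L,goto B. Now: state=B, head=-1, tape[-3..2]=010110 (head:   ^)
Step 4: in state B at pos -1, read 0 -> (B,0)->write 1,move R,goto A. Now: state=A, head=0, tape[-3..2]=011110 (head:    ^)
Step 5: in state A at pos 0, read 1 -> (A,1)->write 1,move L,goto B. Now: state=B, head=-1, tape[-3..2]=011110 (head:   ^)
Step 6: in state B at pos -1, read 1 -> (B,1)->write 0,move L,goto B. Now: state=B, head=-2, tape[-3..2]=010110 (head:  ^)
Step 7: in state B at pos -2, read 1 -> (B,1)->write 0,move L,goto B. Now: state=B, head=-3, tape[-4..2]=0000110 (head:  ^)
Step 8: in state B at pos -3, read 0 -> (B,0)->write 1,move R,goto A. Now: state=A, head=-2, tape[-4..2]=0100110 (head:   ^)
Step 9: in state A at pos -2, read 0 -> (A,0)->write 1,move R,goto C. Now: state=C, head=-1, tape[-4..2]=0110110 (head:    ^)
Step 10: in state C at pos -1, read 0 -> (C,0)->write 0,move R,goto A. Now: state=A, head=0, tape[-4..2]=0110110 (head:     ^)
Step 11: in state A at pos 0, read 1 -> (A,1)->write 1,move L,goto B. Now: state=B, head=-1, tape[-4..2]=0110110 (head:    ^)
Step 12: in state B at pos -1, read 0 -> (B,0)->write 1,move R,goto A. Now: state=A, head=0, tape[-4..2]=0111110 (head:     ^)
Step 13: in state A at pos 0, read 1 -> (A,1)->write 1,move L,goto B. Now: state=B, head=-1, tape[-4..2]=0111110 (head:    ^)
Step 14: in state B at pos -1, read 1 -> (B,1)->write 0,move L,goto B. Now: state=B, head=-2, tape[-4..2]=0110110 (head:   ^)
Step 15: in state B at pos -2, read 1 -> (B,1)->write 0,move L,goto B. Now: state=B, head=-3, tape[-4..2]=0100110 (head:  ^)
Step 16: in state B at pos -3, read 1 -> (B,1)->write 0,move L,goto B. Now: state=B, head=-4, tape[-5..2]=00000110 (head:  ^)
Step 17: in state B at pos -4, read 0 -> (B,0)->write 1,move R,goto A. Now: state=A, head=-3, tape[-5..2]=01000110 (head:   ^)
Step 18: in state A at pos -3, read 0 -> (A,0)->write 1,move R,goto C. Now: state=C, head=-2, tape[-5..2]=01100110 (head:    ^)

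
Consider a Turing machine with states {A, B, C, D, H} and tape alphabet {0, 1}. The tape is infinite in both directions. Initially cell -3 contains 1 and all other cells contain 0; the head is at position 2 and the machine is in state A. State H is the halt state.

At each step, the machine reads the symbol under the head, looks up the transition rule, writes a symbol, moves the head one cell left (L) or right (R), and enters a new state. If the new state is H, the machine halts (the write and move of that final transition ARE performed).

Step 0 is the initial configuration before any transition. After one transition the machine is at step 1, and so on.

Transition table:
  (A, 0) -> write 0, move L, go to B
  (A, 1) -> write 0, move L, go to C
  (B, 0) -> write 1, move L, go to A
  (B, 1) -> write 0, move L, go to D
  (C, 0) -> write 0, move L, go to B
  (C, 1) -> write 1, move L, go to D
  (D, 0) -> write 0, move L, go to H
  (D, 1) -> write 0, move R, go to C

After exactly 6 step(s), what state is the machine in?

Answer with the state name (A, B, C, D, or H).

Step 1: in state A at pos 2, read 0 -> (A,0)->write 0,move L,goto B. Now: state=B, head=1, tape[-4..3]=01000000 (head:      ^)
Step 2: in state B at pos 1, read 0 -> (B,0)->write 1,move L,goto A. Now: state=A, head=0, tape[-4..3]=01000100 (head:     ^)
Step 3: in state A at pos 0, read 0 -> (A,0)->write 0,move L,goto B. Now: state=B, head=-1, tape[-4..3]=01000100 (head:    ^)
Step 4: in state B at pos -1, read 0 -> (B,0)->write 1,move L,goto A. Now: state=A, head=-2, tape[-4..3]=01010100 (head:   ^)
Step 5: in state A at pos -2, read 0 -> (A,0)->write 0,move L,goto B. Now: state=B, head=-3, tape[-4..3]=01010100 (head:  ^)
Step 6: in state B at pos -3, read 1 -> (B,1)->write 0,move L,goto D. Now: state=D, head=-4, tape[-5..3]=000010100 (head:  ^)

Answer: D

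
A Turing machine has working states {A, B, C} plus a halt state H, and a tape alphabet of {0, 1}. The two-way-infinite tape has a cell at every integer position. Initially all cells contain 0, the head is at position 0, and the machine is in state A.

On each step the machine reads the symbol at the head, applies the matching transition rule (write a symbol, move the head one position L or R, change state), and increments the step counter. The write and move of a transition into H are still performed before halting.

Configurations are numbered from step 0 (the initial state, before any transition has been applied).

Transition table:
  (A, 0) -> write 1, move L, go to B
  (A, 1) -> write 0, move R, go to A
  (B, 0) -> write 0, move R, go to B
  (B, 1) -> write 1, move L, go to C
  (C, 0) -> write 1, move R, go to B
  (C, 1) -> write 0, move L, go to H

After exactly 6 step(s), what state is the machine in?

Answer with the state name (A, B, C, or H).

Step 1: in state A at pos 0, read 0 -> (A,0)->write 1,move L,goto B. Now: state=B, head=-1, tape[-2..1]=0010 (head:  ^)
Step 2: in state B at pos -1, read 0 -> (B,0)->write 0,move R,goto B. Now: state=B, head=0, tape[-2..1]=0010 (head:   ^)
Step 3: in state B at pos 0, read 1 -> (B,1)->write 1,move L,goto C. Now: state=C, head=-1, tape[-2..1]=0010 (head:  ^)
Step 4: in state C at pos -1, read 0 -> (C,0)->write 1,move R,goto B. Now: state=B, head=0, tape[-2..1]=0110 (head:   ^)
Step 5: in state B at pos 0, read 1 -> (B,1)->write 1,move L,goto C. Now: state=C, head=-1, tape[-2..1]=0110 (head:  ^)
Step 6: in state C at pos -1, read 1 -> (C,1)->write 0,move L,goto H. Now: state=H, head=-2, tape[-3..1]=00010 (head:  ^)

Answer: H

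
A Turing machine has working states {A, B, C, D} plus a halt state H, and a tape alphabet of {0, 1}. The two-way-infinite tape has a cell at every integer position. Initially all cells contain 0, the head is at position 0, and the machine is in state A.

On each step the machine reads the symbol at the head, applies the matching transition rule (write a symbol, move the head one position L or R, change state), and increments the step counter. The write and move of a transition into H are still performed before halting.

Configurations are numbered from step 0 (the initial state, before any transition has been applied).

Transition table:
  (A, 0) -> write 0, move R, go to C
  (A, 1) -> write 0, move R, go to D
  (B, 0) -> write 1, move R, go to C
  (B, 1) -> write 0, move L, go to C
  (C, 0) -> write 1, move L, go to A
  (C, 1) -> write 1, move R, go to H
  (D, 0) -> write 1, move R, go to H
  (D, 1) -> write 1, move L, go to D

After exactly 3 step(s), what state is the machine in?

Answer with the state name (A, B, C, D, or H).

Answer: C

Derivation:
Step 1: in state A at pos 0, read 0 -> (A,0)->write 0,move R,goto C. Now: state=C, head=1, tape[-1..2]=0000 (head:   ^)
Step 2: in state C at pos 1, read 0 -> (C,0)->write 1,move L,goto A. Now: state=A, head=0, tape[-1..2]=0010 (head:  ^)
Step 3: in state A at pos 0, read 0 -> (A,0)->write 0,move R,goto C. Now: state=C, head=1, tape[-1..2]=0010 (head:   ^)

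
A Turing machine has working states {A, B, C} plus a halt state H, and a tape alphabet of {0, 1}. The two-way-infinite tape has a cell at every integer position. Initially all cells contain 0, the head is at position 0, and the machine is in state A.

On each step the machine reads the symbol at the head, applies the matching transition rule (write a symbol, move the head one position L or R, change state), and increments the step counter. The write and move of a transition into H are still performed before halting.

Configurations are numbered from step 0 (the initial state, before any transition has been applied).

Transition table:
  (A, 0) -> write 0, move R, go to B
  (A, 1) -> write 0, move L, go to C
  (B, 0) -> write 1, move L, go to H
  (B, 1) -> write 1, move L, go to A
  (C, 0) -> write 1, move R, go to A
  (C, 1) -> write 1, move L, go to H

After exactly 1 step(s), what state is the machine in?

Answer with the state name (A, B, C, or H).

Step 1: in state A at pos 0, read 0 -> (A,0)->write 0,move R,goto B. Now: state=B, head=1, tape[-1..2]=0000 (head:   ^)

Answer: B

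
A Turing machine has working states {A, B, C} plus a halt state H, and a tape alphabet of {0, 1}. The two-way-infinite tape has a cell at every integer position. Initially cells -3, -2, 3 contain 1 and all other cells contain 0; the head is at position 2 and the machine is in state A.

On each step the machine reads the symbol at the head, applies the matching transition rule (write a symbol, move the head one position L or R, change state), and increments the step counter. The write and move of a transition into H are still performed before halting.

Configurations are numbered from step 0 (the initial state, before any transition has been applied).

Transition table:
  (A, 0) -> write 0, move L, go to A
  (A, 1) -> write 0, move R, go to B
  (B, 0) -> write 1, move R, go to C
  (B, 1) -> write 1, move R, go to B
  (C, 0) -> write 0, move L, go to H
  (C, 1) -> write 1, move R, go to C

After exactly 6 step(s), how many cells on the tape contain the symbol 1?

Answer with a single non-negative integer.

Step 1: in state A at pos 2, read 0 -> (A,0)->write 0,move L,goto A. Now: state=A, head=1, tape[-4..4]=011000010 (head:      ^)
Step 2: in state A at pos 1, read 0 -> (A,0)->write 0,move L,goto A. Now: state=A, head=0, tape[-4..4]=011000010 (head:     ^)
Step 3: in state A at pos 0, read 0 -> (A,0)->write 0,move L,goto A. Now: state=A, head=-1, tape[-4..4]=011000010 (head:    ^)
Step 4: in state A at pos -1, read 0 -> (A,0)->write 0,move L,goto A. Now: state=A, head=-2, tape[-4..4]=011000010 (head:   ^)
Step 5: in state A at pos -2, read 1 -> (A,1)->write 0,move R,goto B. Now: state=B, head=-1, tape[-4..4]=010000010 (head:    ^)
Step 6: in state B at pos -1, read 0 -> (B,0)->write 1,move R,goto C. Now: state=C, head=0, tape[-4..4]=010100010 (head:     ^)
Cells containing 1 after step 6: {-3, -1, 3} -> 3 cell(s)

Answer: 3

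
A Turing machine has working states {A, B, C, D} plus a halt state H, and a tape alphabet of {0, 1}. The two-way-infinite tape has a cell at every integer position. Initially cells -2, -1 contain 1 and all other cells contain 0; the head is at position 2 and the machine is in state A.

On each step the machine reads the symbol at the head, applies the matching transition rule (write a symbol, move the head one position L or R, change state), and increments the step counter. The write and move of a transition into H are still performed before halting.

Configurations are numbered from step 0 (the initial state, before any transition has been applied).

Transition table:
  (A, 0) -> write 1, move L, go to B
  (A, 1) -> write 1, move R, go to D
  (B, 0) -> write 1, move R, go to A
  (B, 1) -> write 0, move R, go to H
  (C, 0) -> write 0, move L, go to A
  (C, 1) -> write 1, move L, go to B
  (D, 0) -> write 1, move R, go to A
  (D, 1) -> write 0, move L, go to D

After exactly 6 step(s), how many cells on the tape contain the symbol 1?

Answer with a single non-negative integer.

Step 1: in state A at pos 2, read 0 -> (A,0)->write 1,move L,goto B. Now: state=B, head=1, tape[-3..3]=0110010 (head:     ^)
Step 2: in state B at pos 1, read 0 -> (B,0)->write 1,move R,goto A. Now: state=A, head=2, tape[-3..3]=0110110 (head:      ^)
Step 3: in state A at pos 2, read 1 -> (A,1)->write 1,move R,goto D. Now: state=D, head=3, tape[-3..4]=01101100 (head:       ^)
Step 4: in state D at pos 3, read 0 -> (D,0)->write 1,move R,goto A. Now: state=A, head=4, tape[-3..5]=011011100 (head:        ^)
Step 5: in state A at pos 4, read 0 -> (A,0)->write 1,move L,goto B. Now: state=B, head=3, tape[-3..5]=011011110 (head:       ^)
Step 6: in state B at pos 3, read 1 -> (B,1)->write 0,move R,goto H. Now: state=H, head=4, tape[-3..5]=011011010 (head:        ^)
Cells containing 1 after step 6: {-2, -1, 1, 2, 4} -> 5 cell(s)

Answer: 5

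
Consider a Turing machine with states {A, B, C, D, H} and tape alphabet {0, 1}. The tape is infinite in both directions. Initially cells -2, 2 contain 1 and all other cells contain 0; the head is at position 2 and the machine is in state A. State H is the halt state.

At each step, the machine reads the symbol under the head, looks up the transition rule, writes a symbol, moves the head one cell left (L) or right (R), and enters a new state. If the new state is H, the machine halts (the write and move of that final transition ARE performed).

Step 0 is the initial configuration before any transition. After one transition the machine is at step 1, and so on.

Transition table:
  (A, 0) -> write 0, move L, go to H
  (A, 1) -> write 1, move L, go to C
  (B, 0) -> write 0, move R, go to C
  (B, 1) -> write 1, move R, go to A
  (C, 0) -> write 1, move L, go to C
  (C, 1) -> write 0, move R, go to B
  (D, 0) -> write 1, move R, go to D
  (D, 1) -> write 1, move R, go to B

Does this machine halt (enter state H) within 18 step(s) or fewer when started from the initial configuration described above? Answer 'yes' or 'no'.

Step 1: in state A at pos 2, read 1 -> (A,1)->write 1,move L,goto C. Now: state=C, head=1, tape[-3..3]=0100010 (head:     ^)
Step 2: in state C at pos 1, read 0 -> (C,0)->write 1,move L,goto C. Now: state=C, head=0, tape[-3..3]=0100110 (head:    ^)
Step 3: in state C at pos 0, read 0 -> (C,0)->write 1,move L,goto C. Now: state=C, head=-1, tape[-3..3]=0101110 (head:   ^)
Step 4: in state C at pos -1, read 0 -> (C,0)->write 1,move L,goto C. Now: state=C, head=-2, tape[-3..3]=0111110 (head:  ^)
Step 5: in state C at pos -2, read 1 -> (C,1)->write 0,move R,goto B. Now: state=B, head=-1, tape[-3..3]=0011110 (head:   ^)
Step 6: in state B at pos -1, read 1 -> (B,1)->write 1,move R,goto A. Now: state=A, head=0, tape[-3..3]=0011110 (head:    ^)
Step 7: in state A at pos 0, read 1 -> (A,1)->write 1,move L,goto C. Now: state=C, head=-1, tape[-3..3]=0011110 (head:   ^)
Step 8: in state C at pos -1, read 1 -> (C,1)->write 0,move R,goto B. Now: state=B, head=0, tape[-3..3]=0001110 (head:    ^)
Step 9: in state B at pos 0, read 1 -> (B,1)->write 1,move R,goto A. Now: state=A, head=1, tape[-3..3]=0001110 (head:     ^)
Step 10: in state A at pos 1, read 1 -> (A,1)->write 1,move L,goto C. Now: state=C, head=0, tape[-3..3]=0001110 (head:    ^)
Step 11: in state C at pos 0, read 1 -> (C,1)->write 0,move R,goto B. Now: state=B, head=1, tape[-3..3]=0000110 (head:     ^)
Step 12: in state B at pos 1, read 1 -> (B,1)->write 1,move R,goto A. Now: state=A, head=2, tape[-3..3]=0000110 (head:      ^)
Step 13: in state A at pos 2, read 1 -> (A,1)->write 1,move L,goto C. Now: state=C, head=1, tape[-3..3]=0000110 (head:     ^)
Step 14: in state C at pos 1, read 1 -> (C,1)->write 0,move R,goto B. Now: state=B, head=2, tape[-3..3]=0000010 (head:      ^)
Step 15: in state B at pos 2, read 1 -> (B,1)->write 1,move R,goto A. Now: state=A, head=3, tape[-3..4]=00000100 (head:       ^)
Step 16: in state A at pos 3, read 0 -> (A,0)->write 0,move L,goto H. Now: state=H, head=2, tape[-3..4]=00000100 (head:      ^)
State H reached at step 16; 16 <= 18 -> yes

Answer: yes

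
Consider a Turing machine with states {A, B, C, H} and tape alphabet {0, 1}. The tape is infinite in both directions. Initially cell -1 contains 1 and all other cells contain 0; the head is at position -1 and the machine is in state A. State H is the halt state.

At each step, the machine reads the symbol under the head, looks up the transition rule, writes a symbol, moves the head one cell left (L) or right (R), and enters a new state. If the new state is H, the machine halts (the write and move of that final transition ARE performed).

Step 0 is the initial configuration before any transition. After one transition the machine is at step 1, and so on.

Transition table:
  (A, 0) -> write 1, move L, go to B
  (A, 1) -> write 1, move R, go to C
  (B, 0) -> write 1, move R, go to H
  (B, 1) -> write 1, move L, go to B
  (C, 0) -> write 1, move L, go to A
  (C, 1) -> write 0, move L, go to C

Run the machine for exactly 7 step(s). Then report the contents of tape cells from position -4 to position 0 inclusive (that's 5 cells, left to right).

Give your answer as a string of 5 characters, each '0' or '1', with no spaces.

Step 1: in state A at pos -1, read 1 -> (A,1)->write 1,move R,goto C. Now: state=C, head=0, tape[-2..1]=0100 (head:   ^)
Step 2: in state C at pos 0, read 0 -> (C,0)->write 1,move L,goto A. Now: state=A, head=-1, tape[-2..1]=0110 (head:  ^)
Step 3: in state A at pos -1, read 1 -> (A,1)->write 1,move R,goto C. Now: state=C, head=0, tape[-2..1]=0110 (head:   ^)
Step 4: in state C at pos 0, read 1 -> (C,1)->write 0,move L,goto C. Now: state=C, head=-1, tape[-2..1]=0100 (head:  ^)
Step 5: in state C at pos -1, read 1 -> (C,1)->write 0,move L,goto C. Now: state=C, head=-2, tape[-3..1]=00000 (head:  ^)
Step 6: in state C at pos -2, read 0 -> (C,0)->write 1,move L,goto A. Now: state=A, head=-3, tape[-4..1]=001000 (head:  ^)
Step 7: in state A at pos -3, read 0 -> (A,0)->write 1,move L,goto B. Now: state=B, head=-4, tape[-5..1]=0011000 (head:  ^)

Answer: 01100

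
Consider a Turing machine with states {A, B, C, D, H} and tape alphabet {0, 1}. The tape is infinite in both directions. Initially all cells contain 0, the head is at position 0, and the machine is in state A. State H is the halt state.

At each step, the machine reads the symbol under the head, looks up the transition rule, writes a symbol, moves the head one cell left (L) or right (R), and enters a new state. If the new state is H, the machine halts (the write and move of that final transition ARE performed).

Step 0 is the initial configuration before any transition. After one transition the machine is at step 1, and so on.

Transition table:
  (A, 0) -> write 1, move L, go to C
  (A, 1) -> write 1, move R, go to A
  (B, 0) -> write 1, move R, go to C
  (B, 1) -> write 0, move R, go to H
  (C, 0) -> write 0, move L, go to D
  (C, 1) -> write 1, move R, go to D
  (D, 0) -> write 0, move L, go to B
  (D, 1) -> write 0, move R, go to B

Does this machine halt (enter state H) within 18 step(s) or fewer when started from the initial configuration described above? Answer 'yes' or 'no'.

Step 1: in state A at pos 0, read 0 -> (A,0)->write 1,move L,goto C. Now: state=C, head=-1, tape[-2..1]=0010 (head:  ^)
Step 2: in state C at pos -1, read 0 -> (C,0)->write 0,move L,goto D. Now: state=D, head=-2, tape[-3..1]=00010 (head:  ^)
Step 3: in state D at pos -2, read 0 -> (D,0)->write 0,move L,goto B. Now: state=B, head=-3, tape[-4..1]=000010 (head:  ^)
Step 4: in state B at pos -3, read 0 -> (B,0)->write 1,move R,goto C. Now: state=C, head=-2, tape[-4..1]=010010 (head:   ^)
Step 5: in state C at pos -2, read 0 -> (C,0)->write 0,move L,goto D. Now: state=D, head=-3, tape[-4..1]=010010 (head:  ^)
Step 6: in state D at pos -3, read 1 -> (D,1)->write 0,move R,goto B. Now: state=B, head=-2, tape[-4..1]=000010 (head:   ^)
Step 7: in state B at pos -2, read 0 -> (B,0)->write 1,move R,goto C. Now: state=C, head=-1, tape[-4..1]=001010 (head:    ^)
Step 8: in state C at pos -1, read 0 -> (C,0)->write 0,move L,goto D. Now: state=D, head=-2, tape[-4..1]=001010 (head:   ^)
Step 9: in state D at pos -2, read 1 -> (D,1)->write 0,move R,goto B. Now: state=B, head=-1, tape[-4..1]=000010 (head:    ^)
Step 10: in state B at pos -1, read 0 -> (B,0)->write 1,move R,goto C. Now: state=C, head=0, tape[-4..1]=000110 (head:     ^)
Step 11: in state C at pos 0, read 1 -> (C,1)->write 1,move R,goto D. Now: state=D, head=1, tape[-4..2]=0001100 (head:      ^)
Step 12: in state D at pos 1, read 0 -> (D,0)->write 0,move L,goto B. Now: state=B, head=0, tape[-4..2]=0001100 (head:     ^)
Step 13: in state B at pos 0, read 1 -> (B,1)->write 0,move R,goto H. Now: state=H, head=1, tape[-4..2]=0001000 (head:      ^)
State H reached at step 13; 13 <= 18 -> yes

Answer: yes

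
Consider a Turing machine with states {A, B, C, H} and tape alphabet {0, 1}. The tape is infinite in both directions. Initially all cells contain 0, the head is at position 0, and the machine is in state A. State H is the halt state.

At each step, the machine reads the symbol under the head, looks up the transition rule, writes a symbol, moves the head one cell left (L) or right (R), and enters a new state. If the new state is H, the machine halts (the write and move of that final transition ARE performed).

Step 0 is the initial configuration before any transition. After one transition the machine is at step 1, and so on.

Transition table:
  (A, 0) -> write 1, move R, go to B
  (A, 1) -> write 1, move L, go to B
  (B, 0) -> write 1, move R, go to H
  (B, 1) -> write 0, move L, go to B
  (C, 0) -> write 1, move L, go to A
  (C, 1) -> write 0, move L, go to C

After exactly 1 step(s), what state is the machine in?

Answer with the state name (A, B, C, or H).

Step 1: in state A at pos 0, read 0 -> (A,0)->write 1,move R,goto B. Now: state=B, head=1, tape[-1..2]=0100 (head:   ^)

Answer: B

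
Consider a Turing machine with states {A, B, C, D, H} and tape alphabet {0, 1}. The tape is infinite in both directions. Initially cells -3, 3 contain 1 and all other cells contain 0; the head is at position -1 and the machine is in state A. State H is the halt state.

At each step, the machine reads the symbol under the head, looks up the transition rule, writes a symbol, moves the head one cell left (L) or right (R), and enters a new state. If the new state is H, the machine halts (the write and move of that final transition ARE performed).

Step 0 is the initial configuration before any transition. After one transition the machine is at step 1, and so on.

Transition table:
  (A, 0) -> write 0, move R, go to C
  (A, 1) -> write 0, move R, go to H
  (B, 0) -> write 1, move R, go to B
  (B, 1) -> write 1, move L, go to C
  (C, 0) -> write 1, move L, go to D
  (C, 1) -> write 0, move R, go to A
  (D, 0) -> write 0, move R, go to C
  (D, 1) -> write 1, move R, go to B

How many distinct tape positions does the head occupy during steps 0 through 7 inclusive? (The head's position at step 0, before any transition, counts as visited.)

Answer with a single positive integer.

Step 1: in state A at pos -1, read 0 -> (A,0)->write 0,move R,goto C. Now: state=C, head=0, tape[-4..4]=010000010 (head:     ^)
Step 2: in state C at pos 0, read 0 -> (C,0)->write 1,move L,goto D. Now: state=D, head=-1, tape[-4..4]=010010010 (head:    ^)
Step 3: in state D at pos -1, read 0 -> (D,0)->write 0,move R,goto C. Now: state=C, head=0, tape[-4..4]=010010010 (head:     ^)
Step 4: in state C at pos 0, read 1 -> (C,1)->write 0,move R,goto A. Now: state=A, head=1, tape[-4..4]=010000010 (head:      ^)
Step 5: in state A at pos 1, read 0 -> (A,0)->write 0,move R,goto C. Now: state=C, head=2, tape[-4..4]=010000010 (head:       ^)
Step 6: in state C at pos 2, read 0 -> (C,0)->write 1,move L,goto D. Now: state=D, head=1, tape[-4..4]=010000110 (head:      ^)
Step 7: in state D at pos 1, read 0 -> (D,0)->write 0,move R,goto C. Now: state=C, head=2, tape[-4..4]=010000110 (head:       ^)
Head positions at steps 0..7: starting at -1, distinct positions visited = {-1, 0, 1, 2} -> 4 position(s)

Answer: 4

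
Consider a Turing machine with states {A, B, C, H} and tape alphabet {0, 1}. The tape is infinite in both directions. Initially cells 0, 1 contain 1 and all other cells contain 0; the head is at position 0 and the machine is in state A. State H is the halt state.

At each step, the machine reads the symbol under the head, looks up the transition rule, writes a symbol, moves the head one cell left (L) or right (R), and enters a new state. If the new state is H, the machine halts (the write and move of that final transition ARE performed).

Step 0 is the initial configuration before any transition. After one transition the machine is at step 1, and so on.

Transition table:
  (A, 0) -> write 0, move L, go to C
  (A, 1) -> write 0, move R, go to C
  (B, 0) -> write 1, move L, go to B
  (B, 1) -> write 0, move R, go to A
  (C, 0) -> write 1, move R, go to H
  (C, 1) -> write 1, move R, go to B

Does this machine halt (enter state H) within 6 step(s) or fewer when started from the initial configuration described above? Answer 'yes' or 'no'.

Answer: yes

Derivation:
Step 1: in state A at pos 0, read 1 -> (A,1)->write 0,move R,goto C. Now: state=C, head=1, tape[-1..2]=0010 (head:   ^)
Step 2: in state C at pos 1, read 1 -> (C,1)->write 1,move R,goto B. Now: state=B, head=2, tape[-1..3]=00100 (head:    ^)
Step 3: in state B at pos 2, read 0 -> (B,0)->write 1,move L,goto B. Now: state=B, head=1, tape[-1..3]=00110 (head:   ^)
Step 4: in state B at pos 1, read 1 -> (B,1)->write 0,move R,goto A. Now: state=A, head=2, tape[-1..3]=00010 (head:    ^)
Step 5: in state A at pos 2, read 1 -> (A,1)->write 0,move R,goto C. Now: state=C, head=3, tape[-1..4]=000000 (head:     ^)
Step 6: in state C at pos 3, read 0 -> (C,0)->write 1,move R,goto H. Now: state=H, head=4, tape[-1..5]=0000100 (head:      ^)
State H reached at step 6; 6 <= 6 -> yes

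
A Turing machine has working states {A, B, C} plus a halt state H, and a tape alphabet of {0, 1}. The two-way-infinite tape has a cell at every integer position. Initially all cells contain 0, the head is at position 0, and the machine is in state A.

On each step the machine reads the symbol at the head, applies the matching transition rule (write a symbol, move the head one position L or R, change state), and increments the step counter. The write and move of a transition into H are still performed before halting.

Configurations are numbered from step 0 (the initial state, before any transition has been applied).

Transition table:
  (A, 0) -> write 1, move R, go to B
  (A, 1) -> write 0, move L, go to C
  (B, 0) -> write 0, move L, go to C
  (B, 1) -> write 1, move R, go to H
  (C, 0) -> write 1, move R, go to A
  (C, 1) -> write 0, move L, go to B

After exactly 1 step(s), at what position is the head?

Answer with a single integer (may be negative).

Step 1: in state A at pos 0, read 0 -> (A,0)->write 1,move R,goto B. Now: state=B, head=1, tape[-1..2]=0100 (head:   ^)

Answer: 1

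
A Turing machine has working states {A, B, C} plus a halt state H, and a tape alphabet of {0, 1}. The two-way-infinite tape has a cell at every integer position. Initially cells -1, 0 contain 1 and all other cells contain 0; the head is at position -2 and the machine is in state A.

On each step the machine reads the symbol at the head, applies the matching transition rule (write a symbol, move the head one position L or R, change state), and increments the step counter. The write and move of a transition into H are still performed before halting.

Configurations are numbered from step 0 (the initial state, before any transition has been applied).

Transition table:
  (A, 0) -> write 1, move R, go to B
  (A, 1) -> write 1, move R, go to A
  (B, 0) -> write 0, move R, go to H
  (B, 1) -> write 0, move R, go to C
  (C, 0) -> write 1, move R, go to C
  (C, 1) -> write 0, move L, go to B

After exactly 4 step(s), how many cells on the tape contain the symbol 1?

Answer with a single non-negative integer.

Step 1: in state A at pos -2, read 0 -> (A,0)->write 1,move R,goto B. Now: state=B, head=-1, tape[-3..1]=01110 (head:   ^)
Step 2: in state B at pos -1, read 1 -> (B,1)->write 0,move R,goto C. Now: state=C, head=0, tape[-3..1]=01010 (head:    ^)
Step 3: in state C at pos 0, read 1 -> (C,1)->write 0,move L,goto B. Now: state=B, head=-1, tape[-3..1]=01000 (head:   ^)
Step 4: in state B at pos -1, read 0 -> (B,0)->write 0,move R,goto H. Now: state=H, head=0, tape[-3..1]=01000 (head:    ^)
Cells containing 1 after step 4: {-2} -> 1 cell(s)

Answer: 1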